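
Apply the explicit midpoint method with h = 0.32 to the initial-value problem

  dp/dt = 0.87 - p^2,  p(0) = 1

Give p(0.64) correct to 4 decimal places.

0.9552

Midpoint: k1 = f(t_n, p_n); k2 = f(t_n + h/2, p_n + (h/2)·k1); p_{n+1} = p_n + h·k2.
t=0.000000, p=1.000000:
  k1 = f(0.000000, 1.000000) = -0.130000
  k2 = f(0.160000, 0.979200) = -0.088833
  p ← 1.000000 + 0.32·(-0.088833) = 0.971574
t=0.320000, p=0.971574:
  k1 = f(0.320000, 0.971574) = -0.073955
  k2 = f(0.480000, 0.959741) = -0.051102
  p ← 0.971574 + 0.32·(-0.051102) = 0.955221
p(0.64) ≈ 0.9552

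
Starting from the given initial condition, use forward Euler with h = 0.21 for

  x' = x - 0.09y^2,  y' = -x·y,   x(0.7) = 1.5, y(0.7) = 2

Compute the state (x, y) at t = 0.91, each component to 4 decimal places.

Euler on (x,y): x_{n+1} = x_n + h·x', y_{n+1} = y_n + h·y'.
0.700000: (1.500000, 2.000000); f=(1.140000, -3.000000) → (1.739400, 1.370000)
(x(0.91), y(0.91)) ≈ (1.7394, 1.3700)

1.7394, 1.3700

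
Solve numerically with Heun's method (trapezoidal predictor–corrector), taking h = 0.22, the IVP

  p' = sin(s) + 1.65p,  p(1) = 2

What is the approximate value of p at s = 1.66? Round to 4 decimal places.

6.9185

Heun: k1 = f(s_n, p_n); k2 = f(s_n + h, p_n + h·k1); p_{n+1} = p_n + (h/2)·(k1 + k2).
s=1.000000, p=2.000000:
  k1 = f(1.000000, 2.000000) = 4.141471
  k2 = f(1.220000, 2.911124) = 5.742453
  p ← 2.000000 + (0.22/2)·(4.141471 + 5.742453) = 3.087232
s=1.220000, p=3.087232:
  k1 = f(1.220000, 3.087232) = 6.033032
  k2 = f(1.440000, 4.414499) = 8.275381
  p ← 3.087232 + (0.22/2)·(6.033032 + 8.275381) = 4.661157
s=1.440000, p=4.661157:
  k1 = f(1.440000, 4.661157) = 8.682368
  k2 = f(1.660000, 6.571278) = 11.838633
  p ← 4.661157 + (0.22/2)·(8.682368 + 11.838633) = 6.918467
p(1.66) ≈ 6.9185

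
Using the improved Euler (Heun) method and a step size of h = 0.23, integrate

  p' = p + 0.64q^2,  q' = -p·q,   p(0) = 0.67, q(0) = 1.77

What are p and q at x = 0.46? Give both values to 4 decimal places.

1.8745, 0.9879

Heun on (p,q): k1 = f(x_n, state_n); k2 = f(x_n + h, state_n + h·k1); state_{n+1} = state_n + (h/2)·(k1 + k2).
0.000000: (0.670000, 1.770000)
  k1 = (2.675056, -1.185900)
  predictor → (1.285263, 1.497243)
  k2 = (2.719974, -1.924351)
  → (1.290428, 1.412321)
0.230000: (1.290428, 1.412321)
  k1 = (2.567005, -1.822499)
  predictor → (1.880840, 0.993146)
  k2 = (2.512097, -1.867949)
  → (1.874525, 0.987920)
(p(0.46), q(0.46)) ≈ (1.8745, 0.9879)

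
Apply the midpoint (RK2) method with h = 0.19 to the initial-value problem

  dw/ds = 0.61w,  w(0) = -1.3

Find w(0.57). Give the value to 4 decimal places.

Midpoint: k1 = f(s_n, w_n); k2 = f(s_n + h/2, w_n + (h/2)·k1); w_{n+1} = w_n + h·k2.
s=0.000000, w=-1.300000:
  k1 = f(0.000000, -1.300000) = -0.793000
  k2 = f(0.095000, -1.375335) = -0.838954
  w ← -1.300000 + 0.19·(-0.838954) = -1.459401
s=0.190000, w=-1.459401:
  k1 = f(0.190000, -1.459401) = -0.890235
  k2 = f(0.285000, -1.543974) = -0.941824
  w ← -1.459401 + 0.19·(-0.941824) = -1.638348
s=0.380000, w=-1.638348:
  k1 = f(0.380000, -1.638348) = -0.999392
  k2 = f(0.475000, -1.733290) = -1.057307
  w ← -1.638348 + 0.19·(-1.057307) = -1.839236
w(0.57) ≈ -1.8392

-1.8392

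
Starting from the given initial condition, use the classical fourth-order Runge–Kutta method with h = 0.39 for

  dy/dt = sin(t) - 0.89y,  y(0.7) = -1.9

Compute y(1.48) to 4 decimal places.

-0.4518

RK4: k1 = f(t_n, y_n); k2 = f(t_n + h/2, y_n + (h/2)·k1); k3 = f(t_n + h/2, y_n + (h/2)·k2); k4 = f(t_n + h, y_n + h·k3); y_{n+1} = y_n + (h/6)·(k1 + 2k2 + 2k3 + k4).
t=0.700000, y=-1.900000:
  k1 = f(0.700000, -1.900000) = 2.335218
  k2 = f(0.895000, -1.444633) = 2.065932
  k3 = f(0.895000, -1.497143) = 2.112667
  k4 = f(1.090000, -1.076060) = 1.844320
  y ← -1.900000 + (0.39/6)·(k1 + 2k2 + 2k3 + k4) = -1.085112
t=1.090000, y=-1.085112:
  k1 = f(1.090000, -1.085112) = 1.852377
  k2 = f(1.285000, -0.723899) = 1.603707
  k3 = f(1.285000, -0.772389) = 1.646864
  k4 = f(1.480000, -0.442835) = 1.390004
  y ← -1.085112 + (0.39/6)·(k1 + 2k2 + 2k3 + k4) = -0.451783
y(1.48) ≈ -0.4518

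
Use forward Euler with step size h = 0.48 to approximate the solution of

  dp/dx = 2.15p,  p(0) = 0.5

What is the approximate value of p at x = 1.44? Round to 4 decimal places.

Euler: p_{n+1} = p_n + h·f(x_n, p_n).
x=0.000000, p=0.500000: f=1.075000 → p ← 0.500000 + 0.48·1.075000 = 1.016000
x=0.480000, p=1.016000: f=2.184400 → p ← 1.016000 + 0.48·2.184400 = 2.064512
x=0.960000, p=2.064512: f=4.438701 → p ← 2.064512 + 0.48·4.438701 = 4.195088
p(1.44) ≈ 4.1951

4.1951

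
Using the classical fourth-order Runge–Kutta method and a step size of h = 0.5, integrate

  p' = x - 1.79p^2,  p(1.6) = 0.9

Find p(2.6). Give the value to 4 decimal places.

1.1458

RK4: k1 = f(x_n, p_n); k2 = f(x_n + h/2, p_n + (h/2)·k1); k3 = f(x_n + h/2, p_n + (h/2)·k2); k4 = f(x_n + h, p_n + h·k3); p_{n+1} = p_n + (h/6)·(k1 + 2k2 + 2k3 + k4).
x=1.600000, p=0.900000:
  k1 = f(1.600000, 0.900000) = 0.150100
  k2 = f(1.850000, 0.937525) = 0.276674
  k3 = f(1.850000, 0.969168) = 0.168675
  k4 = f(2.100000, 0.984338) = 0.365632
  p ← 0.900000 + (0.5/6)·(k1 + 2k2 + 2k3 + k4) = 1.017203
x=2.100000, p=1.017203:
  k1 = f(2.100000, 1.017203) = 0.247885
  k2 = f(2.350000, 1.079174) = 0.265337
  k3 = f(2.350000, 1.083537) = 0.248447
  k4 = f(2.600000, 1.141426) = 0.267893
  p ← 1.017203 + (0.5/6)·(k1 + 2k2 + 2k3 + k4) = 1.145815
p(2.6) ≈ 1.1458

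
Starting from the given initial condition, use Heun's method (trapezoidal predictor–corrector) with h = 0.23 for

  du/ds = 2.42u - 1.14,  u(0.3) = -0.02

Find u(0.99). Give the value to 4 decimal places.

Heun: k1 = f(s_n, u_n); k2 = f(s_n + h, u_n + h·k1); u_{n+1} = u_n + (h/2)·(k1 + k2).
s=0.300000, u=-0.020000:
  k1 = f(0.300000, -0.020000) = -1.188400
  k2 = f(0.530000, -0.293332) = -1.849863
  u ← -0.020000 + (0.23/2)·(-1.188400 + (-1.849863)) = -0.369400
s=0.530000, u=-0.369400:
  k1 = f(0.530000, -0.369400) = -2.033949
  k2 = f(0.760000, -0.837209) = -3.166045
  u ← -0.369400 + (0.23/2)·(-2.033949 + (-3.166045)) = -0.967400
s=0.760000, u=-0.967400:
  k1 = f(0.760000, -0.967400) = -3.481107
  k2 = f(0.990000, -1.768054) = -5.418691
  u ← -0.967400 + (0.23/2)·(-3.481107 + (-5.418691)) = -1.990876
u(0.99) ≈ -1.9909

-1.9909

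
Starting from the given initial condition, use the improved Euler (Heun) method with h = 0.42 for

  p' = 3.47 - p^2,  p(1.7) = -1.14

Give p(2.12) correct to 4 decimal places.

0.0335

Heun: k1 = f(x_n, p_n); k2 = f(x_n + h, p_n + h·k1); p_{n+1} = p_n + (h/2)·(k1 + k2).
x=1.700000, p=-1.140000:
  k1 = f(1.700000, -1.140000) = 2.170400
  k2 = f(2.120000, -0.228432) = 3.417819
  p ← -1.140000 + (0.42/2)·(2.170400 + 3.417819) = 0.033526
p(2.12) ≈ 0.0335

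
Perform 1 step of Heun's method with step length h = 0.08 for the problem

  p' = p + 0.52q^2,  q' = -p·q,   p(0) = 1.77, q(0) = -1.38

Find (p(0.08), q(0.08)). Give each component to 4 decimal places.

1.9892, -1.1880

Heun on (p,q): k1 = f(s_n, state_n); k2 = f(s_n + h, state_n + h·k1); state_{n+1} = state_n + (h/2)·(k1 + k2).
0.000000: (1.770000, -1.380000)
  k1 = (2.760288, 2.442600)
  predictor → (1.990823, -1.184592)
  k2 = (2.720517, 2.358313)
  → (1.989232, -1.187963)
(p(0.08), q(0.08)) ≈ (1.9892, -1.1880)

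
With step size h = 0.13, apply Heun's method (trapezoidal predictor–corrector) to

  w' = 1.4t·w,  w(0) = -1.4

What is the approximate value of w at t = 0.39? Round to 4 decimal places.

Heun: k1 = f(t_n, w_n); k2 = f(t_n + h, w_n + h·k1); w_{n+1} = w_n + (h/2)·(k1 + k2).
t=0.000000, w=-1.400000:
  k1 = f(0.000000, -1.400000) = 0.000000
  k2 = f(0.130000, -1.400000) = -0.254800
  w ← -1.400000 + (0.13/2)·(0.000000 + (-0.254800)) = -1.416562
t=0.130000, w=-1.416562:
  k1 = f(0.130000, -1.416562) = -0.257814
  k2 = f(0.260000, -1.450078) = -0.527828
  w ← -1.416562 + (0.13/2)·(-0.257814 + (-0.527828)) = -1.467629
t=0.260000, w=-1.467629:
  k1 = f(0.260000, -1.467629) = -0.534217
  k2 = f(0.390000, -1.537077) = -0.839244
  w ← -1.467629 + (0.13/2)·(-0.534217 + (-0.839244)) = -1.556904
w(0.39) ≈ -1.5569

-1.5569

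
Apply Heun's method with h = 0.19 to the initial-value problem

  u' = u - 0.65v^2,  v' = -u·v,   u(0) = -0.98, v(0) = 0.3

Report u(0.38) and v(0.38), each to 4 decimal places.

Heun on (u,v): k1 = f(t_n, state_n); k2 = f(t_n + h, state_n + h·k1); state_{n+1} = state_n + (h/2)·(k1 + k2).
0.000000: (-0.980000, 0.300000)
  k1 = (-1.038500, 0.294000)
  predictor → (-1.177315, 0.355860)
  k2 = (-1.259629, 0.418959)
  → (-1.198322, 0.367731)
0.190000: (-1.198322, 0.367731)
  k1 = (-1.286219, 0.440660)
  predictor → (-1.442704, 0.451457)
  k2 = (-1.575182, 0.651318)
  → (-1.470155, 0.471469)
(u(0.38), v(0.38)) ≈ (-1.4702, 0.4715)

-1.4702, 0.4715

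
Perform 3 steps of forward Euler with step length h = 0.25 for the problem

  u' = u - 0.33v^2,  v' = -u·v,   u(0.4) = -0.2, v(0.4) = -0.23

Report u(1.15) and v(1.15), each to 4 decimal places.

-0.4089, -0.2776

Euler on (u,v): u_{n+1} = u_n + h·u', v_{n+1} = v_n + h·v'.
0.400000: (-0.200000, -0.230000); f=(-0.217457, -0.046000) → (-0.254364, -0.241500)
0.650000: (-0.254364, -0.241500); f=(-0.273611, -0.061429) → (-0.322767, -0.256857)
0.900000: (-0.322767, -0.256857); f=(-0.344539, -0.082905) → (-0.408902, -0.277583)
(u(1.15), v(1.15)) ≈ (-0.4089, -0.2776)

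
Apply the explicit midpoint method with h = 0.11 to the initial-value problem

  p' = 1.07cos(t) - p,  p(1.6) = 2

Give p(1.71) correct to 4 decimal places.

1.7824

Midpoint: k1 = f(t_n, p_n); k2 = f(t_n + h/2, p_n + (h/2)·k1); p_{n+1} = p_n + h·k2.
t=1.600000, p=2.000000:
  k1 = f(1.600000, 2.000000) = -2.031243
  k2 = f(1.655000, 1.888282) = -1.978273
  p ← 2.000000 + 0.11·(-1.978273) = 1.782390
p(1.71) ≈ 1.7824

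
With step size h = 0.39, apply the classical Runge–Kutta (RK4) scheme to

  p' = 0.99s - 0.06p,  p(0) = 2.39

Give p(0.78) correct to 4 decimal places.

2.5772

RK4: k1 = f(s_n, p_n); k2 = f(s_n + h/2, p_n + (h/2)·k1); k3 = f(s_n + h/2, p_n + (h/2)·k2); k4 = f(s_n + h, p_n + h·k3); p_{n+1} = p_n + (h/6)·(k1 + 2k2 + 2k3 + k4).
s=0.000000, p=2.390000:
  k1 = f(0.000000, 2.390000) = -0.143400
  k2 = f(0.195000, 2.362037) = 0.051328
  k3 = f(0.195000, 2.400009) = 0.049049
  k4 = f(0.390000, 2.409129) = 0.241552
  p ← 2.390000 + (0.39/6)·(k1 + 2k2 + 2k3 + k4) = 2.409429
s=0.390000, p=2.409429:
  k1 = f(0.390000, 2.409429) = 0.241534
  k2 = f(0.585000, 2.456528) = 0.431758
  k3 = f(0.585000, 2.493622) = 0.429533
  k4 = f(0.780000, 2.576947) = 0.617583
  p ← 2.409429 + (0.39/6)·(k1 + 2k2 + 2k3 + k4) = 2.577239
p(0.78) ≈ 2.5772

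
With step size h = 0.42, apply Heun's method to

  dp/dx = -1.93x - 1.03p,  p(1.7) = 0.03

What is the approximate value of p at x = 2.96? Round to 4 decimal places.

-3.3240

Heun: k1 = f(x_n, p_n); k2 = f(x_n + h, p_n + h·k1); p_{n+1} = p_n + (h/2)·(k1 + k2).
x=1.700000, p=0.030000:
  k1 = f(1.700000, 0.030000) = -3.311900
  k2 = f(2.120000, -1.360998) = -2.689772
  p ← 0.030000 + (0.42/2)·(-3.311900 + (-2.689772)) = -1.230351
x=2.120000, p=-1.230351:
  k1 = f(2.120000, -1.230351) = -2.824338
  k2 = f(2.540000, -2.416573) = -2.413130
  p ← -1.230351 + (0.42/2)·(-2.824338 + (-2.413130)) = -2.330219
x=2.540000, p=-2.330219:
  k1 = f(2.540000, -2.330219) = -2.502074
  k2 = f(2.960000, -3.381090) = -2.230277
  p ← -2.330219 + (0.42/2)·(-2.502074 + (-2.230277)) = -3.324013
p(2.96) ≈ -3.3240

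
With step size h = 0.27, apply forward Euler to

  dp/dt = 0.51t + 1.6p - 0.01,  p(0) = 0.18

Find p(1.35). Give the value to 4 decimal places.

1.6226

Euler: p_{n+1} = p_n + h·f(t_n, p_n).
t=0.000000, p=0.180000: f=0.278000 → p ← 0.180000 + 0.27·0.278000 = 0.255060
t=0.270000, p=0.255060: f=0.535796 → p ← 0.255060 + 0.27·0.535796 = 0.399725
t=0.540000, p=0.399725: f=0.904960 → p ← 0.399725 + 0.27·0.904960 = 0.644064
t=0.810000, p=0.644064: f=1.433603 → p ← 0.644064 + 0.27·1.433603 = 1.031137
t=1.080000, p=1.031137: f=2.190619 → p ← 1.031137 + 0.27·2.190619 = 1.622604
p(1.35) ≈ 1.6226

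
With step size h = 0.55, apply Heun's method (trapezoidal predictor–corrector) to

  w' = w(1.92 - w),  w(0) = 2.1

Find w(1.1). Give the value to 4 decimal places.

1.9655

Heun: k1 = f(x_n, w_n); k2 = f(x_n + h, w_n + h·k1); w_{n+1} = w_n + (h/2)·(k1 + k2).
x=0.000000, w=2.100000:
  k1 = f(0.000000, 2.100000) = -0.378000
  k2 = f(0.550000, 1.892100) = 0.052790
  w ← 2.100000 + (0.55/2)·(-0.378000 + 0.052790) = 2.010567
x=0.550000, w=2.010567:
  k1 = f(0.550000, 2.010567) = -0.182091
  k2 = f(1.100000, 1.910417) = 0.018308
  w ← 2.010567 + (0.55/2)·(-0.182091 + 0.018308) = 1.965527
w(1.1) ≈ 1.9655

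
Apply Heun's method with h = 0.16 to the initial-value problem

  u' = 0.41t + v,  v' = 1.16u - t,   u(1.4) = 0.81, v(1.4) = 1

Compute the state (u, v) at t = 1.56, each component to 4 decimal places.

1.0612, 0.9369

Heun on (u,v): k1 = f(t_n, state_n); k2 = f(t_n + h, state_n + h·k1); state_{n+1} = state_n + (h/2)·(k1 + k2).
1.400000: (0.810000, 1.000000)
  k1 = (1.574000, -0.460400)
  predictor → (1.061840, 0.926336)
  k2 = (1.565936, -0.328266)
  → (1.061195, 0.936907)
(u(1.56), v(1.56)) ≈ (1.0612, 0.9369)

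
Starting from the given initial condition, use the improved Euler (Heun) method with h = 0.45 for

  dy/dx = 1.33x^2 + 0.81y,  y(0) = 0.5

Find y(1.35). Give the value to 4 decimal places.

2.9303

Heun: k1 = f(x_n, y_n); k2 = f(x_n + h, y_n + h·k1); y_{n+1} = y_n + (h/2)·(k1 + k2).
x=0.000000, y=0.500000:
  k1 = f(0.000000, 0.500000) = 0.405000
  k2 = f(0.450000, 0.682250) = 0.821948
  y ← 0.500000 + (0.45/2)·(0.405000 + 0.821948) = 0.776063
x=0.450000, y=0.776063:
  k1 = f(0.450000, 0.776063) = 0.897936
  k2 = f(0.900000, 1.180134) = 2.033209
  y ← 0.776063 + (0.45/2)·(0.897936 + 2.033209) = 1.435571
x=0.900000, y=1.435571:
  k1 = f(0.900000, 1.435571) = 2.240112
  k2 = f(1.350000, 2.443621) = 4.403258
  y ← 1.435571 + (0.45/2)·(2.240112 + 4.403258) = 2.930329
y(1.35) ≈ 2.9303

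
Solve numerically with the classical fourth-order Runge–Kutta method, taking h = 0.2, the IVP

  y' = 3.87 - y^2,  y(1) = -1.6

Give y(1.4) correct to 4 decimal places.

RK4: k1 = f(t_n, y_n); k2 = f(t_n + h/2, y_n + (h/2)·k1); k3 = f(t_n + h/2, y_n + (h/2)·k2); k4 = f(t_n + h, y_n + h·k3); y_{n+1} = y_n + (h/6)·(k1 + 2k2 + 2k3 + k4).
t=1.000000, y=-1.600000:
  k1 = f(1.000000, -1.600000) = 1.310000
  k2 = f(1.100000, -1.469000) = 1.712039
  k3 = f(1.100000, -1.428796) = 1.828542
  k4 = f(1.200000, -1.234292) = 2.346524
  y ← -1.600000 + (0.2/6)·(k1 + 2k2 + 2k3 + k4) = -1.242077
t=1.200000, y=-1.242077:
  k1 = f(1.200000, -1.242077) = 2.327244
  k2 = f(1.300000, -1.009353) = 2.851207
  k3 = f(1.300000, -0.956956) = 2.954234
  k4 = f(1.400000, -0.651230) = 3.445899
  y ← -1.242077 + (0.2/6)·(k1 + 2k2 + 2k3 + k4) = -0.662610
y(1.4) ≈ -0.6626

-0.6626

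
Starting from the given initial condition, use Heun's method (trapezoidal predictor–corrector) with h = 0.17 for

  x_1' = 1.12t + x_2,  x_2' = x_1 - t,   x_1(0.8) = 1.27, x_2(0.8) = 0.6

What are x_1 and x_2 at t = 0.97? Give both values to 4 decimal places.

1.5473, 0.6871

Heun on (x_1,x_2): k1 = f(t_n, state_n); k2 = f(t_n + h, state_n + h·k1); state_{n+1} = state_n + (h/2)·(k1 + k2).
0.800000: (1.270000, 0.600000)
  k1 = (1.496000, 0.470000)
  predictor → (1.524320, 0.679900)
  k2 = (1.766300, 0.554320)
  → (1.547296, 0.687067)
(x_1(0.97), x_2(0.97)) ≈ (1.5473, 0.6871)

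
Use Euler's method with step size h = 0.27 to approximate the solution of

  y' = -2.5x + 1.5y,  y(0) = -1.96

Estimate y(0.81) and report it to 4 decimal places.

Euler: y_{n+1} = y_n + h·f(x_n, y_n).
x=0.000000, y=-1.960000: f=-2.940000 → y ← -1.960000 + 0.27·(-2.940000) = -2.753800
x=0.270000, y=-2.753800: f=-4.805700 → y ← -2.753800 + 0.27·(-4.805700) = -4.051339
x=0.540000, y=-4.051339: f=-7.427009 → y ← -4.051339 + 0.27·(-7.427009) = -6.056631
y(0.81) ≈ -6.0566

-6.0566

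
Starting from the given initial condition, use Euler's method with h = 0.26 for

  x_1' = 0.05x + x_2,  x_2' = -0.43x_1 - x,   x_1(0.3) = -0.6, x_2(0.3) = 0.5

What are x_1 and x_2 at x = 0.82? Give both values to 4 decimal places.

Euler on (x_1,x_2): x_1_{n+1} = x_1_n + h·x_1', x_2_{n+1} = x_2_n + h·x_2'.
0.300000: (-0.600000, 0.500000); f=(0.515000, -0.042000) → (-0.466100, 0.489080)
0.560000: (-0.466100, 0.489080); f=(0.517080, -0.359577) → (-0.331659, 0.395590)
(x_1(0.82), x_2(0.82)) ≈ (-0.3317, 0.3956)

-0.3317, 0.3956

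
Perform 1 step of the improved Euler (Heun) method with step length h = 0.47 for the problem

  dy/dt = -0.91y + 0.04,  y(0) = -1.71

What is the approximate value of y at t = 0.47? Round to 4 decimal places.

-1.1203

Heun: k1 = f(t_n, y_n); k2 = f(t_n + h, y_n + h·k1); y_{n+1} = y_n + (h/2)·(k1 + k2).
t=0.000000, y=-1.710000:
  k1 = f(0.000000, -1.710000) = 1.596100
  k2 = f(0.470000, -0.959833) = 0.913448
  y ← -1.710000 + (0.47/2)·(1.596100 + 0.913448) = -1.120256
y(0.47) ≈ -1.1203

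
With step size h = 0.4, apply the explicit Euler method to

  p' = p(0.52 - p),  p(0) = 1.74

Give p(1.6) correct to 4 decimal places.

0.6406

Euler: p_{n+1} = p_n + h·f(s_n, p_n).
s=0.000000, p=1.740000: f=-2.122800 → p ← 1.740000 + 0.4·(-2.122800) = 0.890880
s=0.400000, p=0.890880: f=-0.330410 → p ← 0.890880 + 0.4·(-0.330410) = 0.758716
s=0.800000, p=0.758716: f=-0.181118 → p ← 0.758716 + 0.4·(-0.181118) = 0.686269
s=1.200000, p=0.686269: f=-0.114105 → p ← 0.686269 + 0.4·(-0.114105) = 0.640627
p(1.6) ≈ 0.6406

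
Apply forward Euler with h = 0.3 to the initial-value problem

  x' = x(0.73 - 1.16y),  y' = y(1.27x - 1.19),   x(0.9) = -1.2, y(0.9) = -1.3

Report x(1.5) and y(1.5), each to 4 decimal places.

Euler on (x,y): x_{n+1} = x_n + h·x', y_{n+1} = y_n + h·y'.
0.900000: (-1.200000, -1.300000); f=(-2.685600, 3.528200) → (-2.005680, -0.241540)
1.200000: (-2.005680, -0.241540); f=(-2.026111, 0.902687) → (-2.613513, 0.029266)
(x(1.5), y(1.5)) ≈ (-2.6135, 0.0293)

-2.6135, 0.0293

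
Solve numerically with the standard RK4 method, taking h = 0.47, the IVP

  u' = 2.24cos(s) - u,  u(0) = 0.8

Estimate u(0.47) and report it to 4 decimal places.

RK4: k1 = f(s_n, u_n); k2 = f(s_n + h/2, u_n + (h/2)·k1); k3 = f(s_n + h/2, u_n + (h/2)·k2); k4 = f(s_n + h, u_n + h·k3); u_{n+1} = u_n + (h/6)·(k1 + 2k2 + 2k3 + k4).
s=0.000000, u=0.800000:
  k1 = f(0.000000, 0.800000) = 1.440000
  k2 = f(0.235000, 1.138400) = 1.040032
  k3 = f(0.235000, 1.044408) = 1.134025
  k4 = f(0.470000, 1.332992) = 0.664121
  u ← 0.800000 + (0.47/6)·(k1 + 2k2 + 2k3 + k4) = 1.305425
u(0.47) ≈ 1.3054

1.3054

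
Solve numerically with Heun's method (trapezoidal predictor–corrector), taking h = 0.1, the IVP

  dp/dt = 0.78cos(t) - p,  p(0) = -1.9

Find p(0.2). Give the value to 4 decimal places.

Heun: k1 = f(t_n, p_n); k2 = f(t_n + h, p_n + h·k1); p_{n+1} = p_n + (h/2)·(k1 + k2).
t=0.000000, p=-1.900000:
  k1 = f(0.000000, -1.900000) = 2.680000
  k2 = f(0.100000, -1.632000) = 2.408103
  p ← -1.900000 + (0.1/2)·(2.680000 + 2.408103) = -1.645595
t=0.100000, p=-1.645595:
  k1 = f(0.100000, -1.645595) = 2.421698
  k2 = f(0.200000, -1.403425) = 2.167877
  p ← -1.645595 + (0.1/2)·(2.421698 + 2.167877) = -1.416116
p(0.2) ≈ -1.4161

-1.4161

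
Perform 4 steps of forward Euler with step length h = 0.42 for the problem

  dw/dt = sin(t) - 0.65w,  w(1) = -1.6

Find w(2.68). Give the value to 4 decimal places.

0.5268

Euler: w_{n+1} = w_n + h·f(t_n, w_n).
t=1.000000, w=-1.600000: f=1.881471 → w ← -1.600000 + 0.42·1.881471 = -0.809782
t=1.420000, w=-0.809782: f=1.515010 → w ← -0.809782 + 0.42·1.515010 = -0.173478
t=1.840000, w=-0.173478: f=1.076744 → w ← -0.173478 + 0.42·1.076744 = 0.278754
t=2.260000, w=0.278754: f=0.590562 → w ← 0.278754 + 0.42·0.590562 = 0.526791
w(2.68) ≈ 0.5268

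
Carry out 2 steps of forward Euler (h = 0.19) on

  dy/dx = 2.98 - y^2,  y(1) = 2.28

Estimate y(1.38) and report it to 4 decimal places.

1.7684

Euler: y_{n+1} = y_n + h·f(x_n, y_n).
x=1.000000, y=2.280000: f=-2.218400 → y ← 2.280000 + 0.19·(-2.218400) = 1.858504
x=1.190000, y=1.858504: f=-0.474037 → y ← 1.858504 + 0.19·(-0.474037) = 1.768437
y(1.38) ≈ 1.7684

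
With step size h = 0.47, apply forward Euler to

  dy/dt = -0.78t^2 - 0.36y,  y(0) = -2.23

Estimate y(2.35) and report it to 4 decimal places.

Euler: y_{n+1} = y_n + h·f(t_n, y_n).
t=0.000000, y=-2.230000: f=0.802800 → y ← -2.230000 + 0.47·0.802800 = -1.852684
t=0.470000, y=-1.852684: f=0.494664 → y ← -1.852684 + 0.47·0.494664 = -1.620192
t=0.940000, y=-1.620192: f=-0.105939 → y ← -1.620192 + 0.47·(-0.105939) = -1.669983
t=1.410000, y=-1.669983: f=-0.949524 → y ← -1.669983 + 0.47·(-0.949524) = -2.116259
t=1.880000, y=-2.116259: f=-1.994979 → y ← -2.116259 + 0.47·(-1.994979) = -3.053899
y(2.35) ≈ -3.0539

-3.0539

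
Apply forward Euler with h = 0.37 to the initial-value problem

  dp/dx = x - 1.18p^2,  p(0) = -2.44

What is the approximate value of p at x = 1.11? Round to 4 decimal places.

-127.3444

Euler: p_{n+1} = p_n + h·f(x_n, p_n).
x=0.000000, p=-2.440000: f=-7.025248 → p ← -2.440000 + 0.37·(-7.025248) = -5.039342
x=0.370000, p=-5.039342: f=-29.596059 → p ← -5.039342 + 0.37·(-29.596059) = -15.989884
x=0.740000, p=-15.989884: f=-300.958127 → p ← -15.989884 + 0.37·(-300.958127) = -127.344391
p(1.11) ≈ -127.3444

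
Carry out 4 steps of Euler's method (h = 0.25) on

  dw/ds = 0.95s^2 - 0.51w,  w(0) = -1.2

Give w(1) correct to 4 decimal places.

Euler: w_{n+1} = w_n + h·f(s_n, w_n).
s=0.000000, w=-1.200000: f=0.612000 → w ← -1.200000 + 0.25·0.612000 = -1.047000
s=0.250000, w=-1.047000: f=0.593345 → w ← -1.047000 + 0.25·0.593345 = -0.898664
s=0.500000, w=-0.898664: f=0.695819 → w ← -0.898664 + 0.25·0.695819 = -0.724709
s=0.750000, w=-0.724709: f=0.903977 → w ← -0.724709 + 0.25·0.903977 = -0.498715
w(1) ≈ -0.4987

-0.4987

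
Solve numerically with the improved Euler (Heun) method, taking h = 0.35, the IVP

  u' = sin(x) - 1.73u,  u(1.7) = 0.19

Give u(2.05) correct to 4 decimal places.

0.3335

Heun: k1 = f(x_n, u_n); k2 = f(x_n + h, u_n + h·k1); u_{n+1} = u_n + (h/2)·(k1 + k2).
x=1.700000, u=0.190000:
  k1 = f(1.700000, 0.190000) = 0.662965
  k2 = f(2.050000, 0.422038) = 0.157237
  u ← 0.190000 + (0.35/2)·(0.662965 + 0.157237) = 0.333535
u(2.05) ≈ 0.3335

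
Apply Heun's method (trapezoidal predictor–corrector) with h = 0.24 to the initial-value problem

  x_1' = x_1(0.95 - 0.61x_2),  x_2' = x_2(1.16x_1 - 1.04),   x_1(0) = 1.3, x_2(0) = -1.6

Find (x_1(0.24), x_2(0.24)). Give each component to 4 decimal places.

Heun on (x_1,x_2): k1 = f(t_n, state_n); k2 = f(t_n + h, state_n + h·k1); state_{n+1} = state_n + (h/2)·(k1 + k2).
0.000000: (1.300000, -1.600000)
  k1 = (2.503800, -0.748800)
  predictor → (1.900912, -1.779712)
  k2 = (3.869543, -2.073468)
  → (2.064801, -1.938672)
(x_1(0.24), x_2(0.24)) ≈ (2.0648, -1.9387)

2.0648, -1.9387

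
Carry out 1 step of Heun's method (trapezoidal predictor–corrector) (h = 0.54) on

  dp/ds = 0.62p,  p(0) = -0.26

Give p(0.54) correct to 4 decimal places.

-0.3616

Heun: k1 = f(s_n, p_n); k2 = f(s_n + h, p_n + h·k1); p_{n+1} = p_n + (h/2)·(k1 + k2).
s=0.000000, p=-0.260000:
  k1 = f(0.000000, -0.260000) = -0.161200
  k2 = f(0.540000, -0.347048) = -0.215170
  p ← -0.260000 + (0.54/2)·(-0.161200 + (-0.215170)) = -0.361620
p(0.54) ≈ -0.3616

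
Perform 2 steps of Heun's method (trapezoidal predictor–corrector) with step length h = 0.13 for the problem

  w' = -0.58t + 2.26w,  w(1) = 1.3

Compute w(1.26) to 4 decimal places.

2.0989

Heun: k1 = f(t_n, w_n); k2 = f(t_n + h, w_n + h·k1); w_{n+1} = w_n + (h/2)·(k1 + k2).
t=1.000000, w=1.300000:
  k1 = f(1.000000, 1.300000) = 2.358000
  k2 = f(1.130000, 1.606540) = 2.975380
  w ← 1.300000 + (0.13/2)·(2.358000 + 2.975380) = 1.646670
t=1.130000, w=1.646670:
  k1 = f(1.130000, 1.646670) = 3.066074
  k2 = f(1.260000, 2.045259) = 3.891486
  w ← 1.646670 + (0.13/2)·(3.066074 + 3.891486) = 2.098911
w(1.26) ≈ 2.0989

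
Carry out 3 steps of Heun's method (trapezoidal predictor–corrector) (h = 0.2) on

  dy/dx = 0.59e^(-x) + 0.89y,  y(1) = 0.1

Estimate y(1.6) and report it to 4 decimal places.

Heun: k1 = f(x_n, y_n); k2 = f(x_n + h, y_n + h·k1); y_{n+1} = y_n + (h/2)·(k1 + k2).
x=1.000000, y=0.100000:
  k1 = f(1.000000, 0.100000) = 0.306049
  k2 = f(1.200000, 0.161210) = 0.321181
  y ← 0.100000 + (0.2/2)·(0.306049 + 0.321181) = 0.162723
x=1.200000, y=0.162723:
  k1 = f(1.200000, 0.162723) = 0.322528
  k2 = f(1.400000, 0.227229) = 0.347726
  y ← 0.162723 + (0.2/2)·(0.322528 + 0.347726) = 0.229748
x=1.400000, y=0.229748:
  k1 = f(1.400000, 0.229748) = 0.349968
  k2 = f(1.600000, 0.299742) = 0.385889
  y ← 0.229748 + (0.2/2)·(0.349968 + 0.385889) = 0.303334
y(1.6) ≈ 0.3033

0.3033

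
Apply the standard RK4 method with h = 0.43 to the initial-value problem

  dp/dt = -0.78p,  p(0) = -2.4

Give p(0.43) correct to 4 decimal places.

-1.7162

RK4: k1 = f(t_n, p_n); k2 = f(t_n + h/2, p_n + (h/2)·k1); k3 = f(t_n + h/2, p_n + (h/2)·k2); k4 = f(t_n + h, p_n + h·k3); p_{n+1} = p_n + (h/6)·(k1 + 2k2 + 2k3 + k4).
t=0.000000, p=-2.400000:
  k1 = f(0.000000, -2.400000) = 1.872000
  k2 = f(0.215000, -1.997520) = 1.558066
  k3 = f(0.215000, -2.065016) = 1.610712
  k4 = f(0.430000, -1.707394) = 1.331767
  p ← -2.400000 + (0.43/6)·(k1 + 2k2 + 2k3 + k4) = -1.716205
p(0.43) ≈ -1.7162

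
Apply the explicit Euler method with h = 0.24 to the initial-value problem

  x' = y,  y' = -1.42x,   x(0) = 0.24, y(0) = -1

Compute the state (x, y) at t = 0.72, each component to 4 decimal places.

Euler on (x,y): x_{n+1} = x_n + h·x', y_{n+1} = y_n + h·y'.
0.000000: (0.240000, -1.000000); f=(-1.000000, -0.340800) → (0.000000, -1.081792)
0.240000: (0.000000, -1.081792); f=(-1.081792, 0.000000) → (-0.259630, -1.081792)
0.480000: (-0.259630, -1.081792); f=(-1.081792, 0.368675) → (-0.519260, -0.993310)
(x(0.72), y(0.72)) ≈ (-0.5193, -0.9933)

-0.5193, -0.9933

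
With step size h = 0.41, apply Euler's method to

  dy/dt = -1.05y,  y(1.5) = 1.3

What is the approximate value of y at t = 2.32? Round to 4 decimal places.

0.4216

Euler: y_{n+1} = y_n + h·f(t_n, y_n).
t=1.500000, y=1.300000: f=-1.365000 → y ← 1.300000 + 0.41·(-1.365000) = 0.740350
t=1.910000, y=0.740350: f=-0.777367 → y ← 0.740350 + 0.41·(-0.777367) = 0.421629
y(2.32) ≈ 0.4216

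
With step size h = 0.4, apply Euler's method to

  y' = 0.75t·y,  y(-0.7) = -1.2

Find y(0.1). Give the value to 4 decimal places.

Euler: y_{n+1} = y_n + h·f(t_n, y_n).
t=-0.700000, y=-1.200000: f=0.630000 → y ← -1.200000 + 0.4·0.630000 = -0.948000
t=-0.300000, y=-0.948000: f=0.213300 → y ← -0.948000 + 0.4·0.213300 = -0.862680
y(0.1) ≈ -0.8627

-0.8627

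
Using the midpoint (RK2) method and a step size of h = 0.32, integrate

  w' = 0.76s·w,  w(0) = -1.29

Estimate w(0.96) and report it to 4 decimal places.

Midpoint: k1 = f(s_n, w_n); k2 = f(s_n + h/2, w_n + (h/2)·k1); w_{n+1} = w_n + h·k2.
s=0.000000, w=-1.290000:
  k1 = f(0.000000, -1.290000) = 0.000000
  k2 = f(0.160000, -1.290000) = -0.156864
  w ← -1.290000 + 0.32·(-0.156864) = -1.340196
s=0.320000, w=-1.340196:
  k1 = f(0.320000, -1.340196) = -0.325936
  k2 = f(0.480000, -1.392346) = -0.507928
  w ← -1.340196 + 0.32·(-0.507928) = -1.502733
s=0.640000, w=-1.502733:
  k1 = f(0.640000, -1.502733) = -0.730930
  k2 = f(0.800000, -1.619682) = -0.984767
  w ← -1.502733 + 0.32·(-0.984767) = -1.817859
w(0.96) ≈ -1.8179

-1.8179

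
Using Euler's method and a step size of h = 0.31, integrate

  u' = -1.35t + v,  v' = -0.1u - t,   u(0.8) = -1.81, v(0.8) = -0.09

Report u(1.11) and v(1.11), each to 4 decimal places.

-2.1727, -0.2819

Euler on (u,v): u_{n+1} = u_n + h·u', v_{n+1} = v_n + h·v'.
0.800000: (-1.810000, -0.090000); f=(-1.170000, -0.619000) → (-2.172700, -0.281890)
(u(1.11), v(1.11)) ≈ (-2.1727, -0.2819)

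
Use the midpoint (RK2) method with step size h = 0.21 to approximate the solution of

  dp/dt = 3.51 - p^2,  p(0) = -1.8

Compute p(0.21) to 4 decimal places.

-1.7220

Midpoint: k1 = f(t_n, p_n); k2 = f(t_n + h/2, p_n + (h/2)·k1); p_{n+1} = p_n + h·k2.
t=0.000000, p=-1.800000:
  k1 = f(0.000000, -1.800000) = 0.270000
  k2 = f(0.105000, -1.771650) = 0.371256
  p ← -1.800000 + 0.21·0.371256 = -1.722036
p(0.21) ≈ -1.7220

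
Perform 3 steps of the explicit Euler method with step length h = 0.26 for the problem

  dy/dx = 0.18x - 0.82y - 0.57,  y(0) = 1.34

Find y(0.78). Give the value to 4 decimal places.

Euler: y_{n+1} = y_n + h·f(x_n, y_n).
x=0.000000, y=1.340000: f=-1.668800 → y ← 1.340000 + 0.26·(-1.668800) = 0.906112
x=0.260000, y=0.906112: f=-1.266212 → y ← 0.906112 + 0.26·(-1.266212) = 0.576897
x=0.520000, y=0.576897: f=-0.949455 → y ← 0.576897 + 0.26·(-0.949455) = 0.330038
y(0.78) ≈ 0.3300

0.3300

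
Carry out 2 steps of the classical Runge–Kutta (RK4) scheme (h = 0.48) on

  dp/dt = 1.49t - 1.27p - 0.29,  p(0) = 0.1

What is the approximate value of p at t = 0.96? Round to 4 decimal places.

RK4: k1 = f(t_n, p_n); k2 = f(t_n + h/2, p_n + (h/2)·k1); k3 = f(t_n + h/2, p_n + (h/2)·k2); k4 = f(t_n + h, p_n + h·k3); p_{n+1} = p_n + (h/6)·(k1 + 2k2 + 2k3 + k4).
t=0.000000, p=0.100000:
  k1 = f(0.000000, 0.100000) = -0.417000
  k2 = f(0.240000, -0.000080) = 0.067702
  k3 = f(0.240000, 0.116248) = -0.080035
  k4 = f(0.480000, 0.061583) = 0.346990
  p ← 0.100000 + (0.48/6)·(k1 + 2k2 + 2k3 + k4) = 0.092426
t=0.480000, p=0.092426:
  k1 = f(0.480000, 0.092426) = 0.307819
  k2 = f(0.720000, 0.166302) = 0.571596
  k3 = f(0.720000, 0.229609) = 0.491197
  k4 = f(0.960000, 0.328200) = 0.723586
  p ← 0.092426 + (0.48/6)·(k1 + 2k2 + 2k3 + k4) = 0.344985
p(0.96) ≈ 0.3450

0.3450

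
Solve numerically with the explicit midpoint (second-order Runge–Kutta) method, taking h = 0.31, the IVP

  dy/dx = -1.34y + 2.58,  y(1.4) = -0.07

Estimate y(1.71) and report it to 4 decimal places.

Midpoint: k1 = f(x_n, y_n); k2 = f(x_n + h/2, y_n + (h/2)·k1); y_{n+1} = y_n + h·k2.
x=1.400000, y=-0.070000:
  k1 = f(1.400000, -0.070000) = 2.673800
  k2 = f(1.555000, 0.344439) = 2.118452
  y ← -0.070000 + 0.31·2.118452 = 0.586720
y(1.71) ≈ 0.5867

0.5867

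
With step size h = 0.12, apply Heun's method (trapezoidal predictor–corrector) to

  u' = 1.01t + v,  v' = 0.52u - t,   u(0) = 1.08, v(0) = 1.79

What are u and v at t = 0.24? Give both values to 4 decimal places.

1.5548, 1.9242

Heun on (u,v): k1 = f(t_n, state_n); k2 = f(t_n + h, state_n + h·k1); state_{n+1} = state_n + (h/2)·(k1 + k2).
0.000000: (1.080000, 1.790000)
  k1 = (1.790000, 0.561600)
  predictor → (1.294800, 1.857392)
  k2 = (1.978592, 0.553296)
  → (1.306116, 1.856894)
0.120000: (1.306116, 1.856894)
  k1 = (1.978094, 0.559180)
  predictor → (1.543487, 1.923995)
  k2 = (2.166395, 0.562613)
  → (1.554785, 1.924201)
(u(0.24), v(0.24)) ≈ (1.5548, 1.9242)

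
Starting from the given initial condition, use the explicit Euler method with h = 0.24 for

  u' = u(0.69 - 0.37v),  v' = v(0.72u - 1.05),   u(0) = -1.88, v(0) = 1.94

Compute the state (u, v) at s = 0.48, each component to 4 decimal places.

-2.0406, 0.3491

Euler on (u,v): u_{n+1} = u_n + h·u', v_{n+1} = v_n + h·v'.
0.000000: (-1.880000, 1.940000); f=(0.052264, -4.662984) → (-1.867457, 0.820884)
0.240000: (-1.867457, 0.820884); f=(-0.721348, -1.965663) → (-2.040580, 0.349125)
(u(0.48), v(0.48)) ≈ (-2.0406, 0.3491)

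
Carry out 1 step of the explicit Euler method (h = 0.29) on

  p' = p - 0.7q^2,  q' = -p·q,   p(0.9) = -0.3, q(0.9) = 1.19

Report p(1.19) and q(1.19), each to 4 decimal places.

-0.6745, 1.2935

Euler on (p,q): p_{n+1} = p_n + h·p', q_{n+1} = q_n + h·q'.
0.900000: (-0.300000, 1.190000); f=(-1.291270, 0.357000) → (-0.674468, 1.293530)
(p(1.19), q(1.19)) ≈ (-0.6745, 1.2935)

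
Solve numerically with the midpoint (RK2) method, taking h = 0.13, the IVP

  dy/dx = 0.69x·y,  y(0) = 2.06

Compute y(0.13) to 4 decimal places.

2.0720

Midpoint: k1 = f(x_n, y_n); k2 = f(x_n + h/2, y_n + (h/2)·k1); y_{n+1} = y_n + h·k2.
x=0.000000, y=2.060000:
  k1 = f(0.000000, 2.060000) = 0.000000
  k2 = f(0.065000, 2.060000) = 0.092391
  y ← 2.060000 + 0.13·0.092391 = 2.072011
y(0.13) ≈ 2.0720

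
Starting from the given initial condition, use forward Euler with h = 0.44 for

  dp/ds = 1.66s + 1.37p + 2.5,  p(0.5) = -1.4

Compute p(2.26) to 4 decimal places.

Euler: p_{n+1} = p_n + h·f(s_n, p_n).
s=0.500000, p=-1.400000: f=1.412000 → p ← -1.400000 + 0.44·1.412000 = -0.778720
s=0.940000, p=-0.778720: f=2.993554 → p ← -0.778720 + 0.44·2.993554 = 0.538444
s=1.380000, p=0.538444: f=5.528468 → p ← 0.538444 + 0.44·5.528468 = 2.970969
s=1.820000, p=2.970969: f=9.591428 → p ← 2.970969 + 0.44·9.591428 = 7.191198
p(2.26) ≈ 7.1912

7.1912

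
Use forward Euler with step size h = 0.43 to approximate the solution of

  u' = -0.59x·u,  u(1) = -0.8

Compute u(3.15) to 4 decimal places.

-0.0261

Euler: u_{n+1} = u_n + h·f(x_n, u_n).
x=1.000000, u=-0.800000: f=0.472000 → u ← -0.800000 + 0.43·0.472000 = -0.597040
x=1.430000, u=-0.597040: f=0.503723 → u ← -0.597040 + 0.43·0.503723 = -0.380439
x=1.860000, u=-0.380439: f=0.417494 → u ← -0.380439 + 0.43·0.417494 = -0.200917
x=2.290000, u=-0.200917: f=0.271459 → u ← -0.200917 + 0.43·0.271459 = -0.084190
x=2.720000, u=-0.084190: f=0.135107 → u ← -0.084190 + 0.43·0.135107 = -0.026093
u(3.15) ≈ -0.0261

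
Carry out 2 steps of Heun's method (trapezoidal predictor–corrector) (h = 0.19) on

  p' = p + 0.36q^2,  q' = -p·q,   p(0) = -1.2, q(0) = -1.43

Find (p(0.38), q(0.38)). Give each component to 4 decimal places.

Heun on (p,q): k1 = f(x_n, state_n); k2 = f(x_n + h, state_n + h·k1); state_{n+1} = state_n + (h/2)·(k1 + k2).
0.000000: (-1.200000, -1.430000)
  k1 = (-0.463836, -1.716000)
  predictor → (-1.288129, -1.756040)
  k2 = (-0.178005, -2.262006)
  → (-1.260975, -1.807911)
0.190000: (-1.260975, -1.807911)
  k1 = (-0.084300, -2.279730)
  predictor → (-1.276992, -2.241059)
  k2 = (0.531053, -2.861815)
  → (-1.218533, -2.296357)
(p(0.38), q(0.38)) ≈ (-1.2185, -2.2964)

-1.2185, -2.2964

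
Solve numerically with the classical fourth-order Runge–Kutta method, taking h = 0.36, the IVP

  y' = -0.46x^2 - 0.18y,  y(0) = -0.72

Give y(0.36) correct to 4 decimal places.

-0.6819

RK4: k1 = f(x_n, y_n); k2 = f(x_n + h/2, y_n + (h/2)·k1); k3 = f(x_n + h/2, y_n + (h/2)·k2); k4 = f(x_n + h, y_n + h·k3); y_{n+1} = y_n + (h/6)·(k1 + 2k2 + 2k3 + k4).
x=0.000000, y=-0.720000:
  k1 = f(0.000000, -0.720000) = 0.129600
  k2 = f(0.180000, -0.696672) = 0.110497
  k3 = f(0.180000, -0.700111) = 0.111116
  k4 = f(0.360000, -0.679998) = 0.062784
  y ← -0.720000 + (0.36/6)·(k1 + 2k2 + 2k3 + k4) = -0.681863
y(0.36) ≈ -0.6819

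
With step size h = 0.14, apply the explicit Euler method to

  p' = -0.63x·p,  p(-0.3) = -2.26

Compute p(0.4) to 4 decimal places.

-2.2783

Euler: p_{n+1} = p_n + h·f(x_n, p_n).
x=-0.300000, p=-2.260000: f=-0.427140 → p ← -2.260000 + 0.14·(-0.427140) = -2.319800
x=-0.160000, p=-2.319800: f=-0.233836 → p ← -2.319800 + 0.14·(-0.233836) = -2.352537
x=-0.020000, p=-2.352537: f=-0.029642 → p ← -2.352537 + 0.14·(-0.029642) = -2.356686
x=0.120000, p=-2.356686: f=0.178165 → p ← -2.356686 + 0.14·0.178165 = -2.331743
x=0.260000, p=-2.331743: f=0.381940 → p ← -2.331743 + 0.14·0.381940 = -2.278272
p(0.4) ≈ -2.2783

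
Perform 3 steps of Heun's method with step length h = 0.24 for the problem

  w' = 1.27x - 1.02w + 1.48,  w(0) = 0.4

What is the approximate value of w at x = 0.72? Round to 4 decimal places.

1.2089

Heun: k1 = f(x_n, w_n); k2 = f(x_n + h, w_n + h·k1); w_{n+1} = w_n + (h/2)·(k1 + k2).
x=0.000000, w=0.400000:
  k1 = f(0.000000, 0.400000) = 1.072000
  k2 = f(0.240000, 0.657280) = 1.114374
  w ← 0.400000 + (0.24/2)·(1.072000 + 1.114374) = 0.662365
x=0.240000, w=0.662365:
  k1 = f(0.240000, 0.662365) = 1.109188
  k2 = f(0.480000, 0.928570) = 1.142459
  w ← 0.662365 + (0.24/2)·(1.109188 + 1.142459) = 0.932562
x=0.480000, w=0.932562:
  k1 = f(0.480000, 0.932562) = 1.138386
  k2 = f(0.720000, 1.205775) = 1.164509
  w ← 0.932562 + (0.24/2)·(1.138386 + 1.164509) = 1.208910
w(0.72) ≈ 1.2089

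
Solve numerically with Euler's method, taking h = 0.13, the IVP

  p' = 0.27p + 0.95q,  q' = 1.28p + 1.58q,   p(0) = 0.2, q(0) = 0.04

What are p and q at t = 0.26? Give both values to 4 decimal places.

0.2295, 0.1335

Euler on (p,q): p_{n+1} = p_n + h·p', q_{n+1} = q_n + h·q'.
0.000000: (0.200000, 0.040000); f=(0.092000, 0.319200) → (0.211960, 0.081496)
0.130000: (0.211960, 0.081496); f=(0.134650, 0.400072) → (0.229465, 0.133505)
(p(0.26), q(0.26)) ≈ (0.2295, 0.1335)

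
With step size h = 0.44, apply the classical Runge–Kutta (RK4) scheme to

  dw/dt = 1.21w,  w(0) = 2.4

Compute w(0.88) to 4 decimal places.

RK4: k1 = f(t_n, w_n); k2 = f(t_n + h/2, w_n + (h/2)·k1); k3 = f(t_n + h/2, w_n + (h/2)·k2); k4 = f(t_n + h, w_n + h·k3); w_{n+1} = w_n + (h/6)·(k1 + 2k2 + 2k3 + k4).
t=0.000000, w=2.400000:
  k1 = f(0.000000, 2.400000) = 2.904000
  k2 = f(0.220000, 3.038880) = 3.677045
  k3 = f(0.220000, 3.208950) = 3.882829
  k4 = f(0.440000, 4.108445) = 4.971218
  w ← 2.400000 + (0.44/6)·(k1 + 2k2 + 2k3 + k4) = 4.086298
t=0.440000, w=4.086298:
  k1 = f(0.440000, 4.086298) = 4.944420
  k2 = f(0.660000, 5.174070) = 6.260625
  k3 = f(0.660000, 5.463635) = 6.610998
  k4 = f(0.880000, 6.995137) = 8.464116
  w ← 4.086298 + (0.44/6)·(k1 + 2k2 + 2k3 + k4) = 6.957428
w(0.88) ≈ 6.9574

6.9574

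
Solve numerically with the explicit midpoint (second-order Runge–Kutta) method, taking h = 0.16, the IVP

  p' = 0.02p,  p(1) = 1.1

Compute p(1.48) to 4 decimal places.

Midpoint: k1 = f(t_n, p_n); k2 = f(t_n + h/2, p_n + (h/2)·k1); p_{n+1} = p_n + h·k2.
t=1.000000, p=1.100000:
  k1 = f(1.000000, 1.100000) = 0.022000
  k2 = f(1.080000, 1.101760) = 0.022035
  p ← 1.100000 + 0.16·0.022035 = 1.103526
t=1.160000, p=1.103526:
  k1 = f(1.160000, 1.103526) = 0.022071
  k2 = f(1.240000, 1.105291) = 0.022106
  p ← 1.103526 + 0.16·0.022106 = 1.107063
t=1.320000, p=1.107063:
  k1 = f(1.320000, 1.107063) = 0.022141
  k2 = f(1.400000, 1.108834) = 0.022177
  p ← 1.107063 + 0.16·0.022177 = 1.110611
p(1.48) ≈ 1.1106

1.1106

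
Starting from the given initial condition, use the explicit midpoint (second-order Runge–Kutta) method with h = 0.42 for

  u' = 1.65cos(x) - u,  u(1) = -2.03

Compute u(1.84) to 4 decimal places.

Midpoint: k1 = f(x_n, u_n); k2 = f(x_n + h/2, u_n + (h/2)·k1); u_{n+1} = u_n + h·k2.
x=1.000000, u=-2.030000:
  k1 = f(1.000000, -2.030000) = 2.921499
  k2 = f(1.210000, -1.416485) = 1.998967
  u ← -2.030000 + 0.42·1.998967 = -1.190434
x=1.420000, u=-1.190434:
  k1 = f(1.420000, -1.190434) = 1.438306
  k2 = f(1.630000, -0.888390) = 0.790761
  u ← -1.190434 + 0.42·0.790761 = -0.858314
u(1.84) ≈ -0.8583

-0.8583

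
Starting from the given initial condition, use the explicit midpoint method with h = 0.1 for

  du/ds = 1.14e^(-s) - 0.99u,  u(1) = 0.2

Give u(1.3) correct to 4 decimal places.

Midpoint: k1 = f(s_n, u_n); k2 = f(s_n + h/2, u_n + (h/2)·k1); u_{n+1} = u_n + h·k2.
s=1.000000, u=0.200000:
  k1 = f(1.000000, 0.200000) = 0.221383
  k2 = f(1.050000, 0.211069) = 0.189971
  u ← 0.200000 + 0.1·0.189971 = 0.218997
s=1.100000, u=0.218997:
  k1 = f(1.100000, 0.218997) = 0.162666
  k2 = f(1.150000, 0.227130) = 0.136107
  u ← 0.218997 + 0.1·0.136107 = 0.232608
s=1.200000, u=0.232608:
  k1 = f(1.200000, 0.232608) = 0.113080
  k2 = f(1.250000, 0.238262) = 0.090736
  u ← 0.232608 + 0.1·0.090736 = 0.241681
u(1.3) ≈ 0.2417

0.2417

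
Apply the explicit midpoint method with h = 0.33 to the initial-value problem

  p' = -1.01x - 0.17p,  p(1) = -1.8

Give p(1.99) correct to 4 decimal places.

Midpoint: k1 = f(x_n, p_n); k2 = f(x_n + h/2, p_n + (h/2)·k1); p_{n+1} = p_n + h·k2.
x=1.000000, p=-1.800000:
  k1 = f(1.000000, -1.800000) = -0.704000
  k2 = f(1.165000, -1.916160) = -0.850903
  p ← -1.800000 + 0.33·(-0.850903) = -2.080798
x=1.330000, p=-2.080798:
  k1 = f(1.330000, -2.080798) = -0.989564
  k2 = f(1.495000, -2.244076) = -1.128457
  p ← -2.080798 + 0.33·(-1.128457) = -2.453189
x=1.660000, p=-2.453189:
  k1 = f(1.660000, -2.453189) = -1.259558
  k2 = f(1.825000, -2.661016) = -1.390877
  p ← -2.453189 + 0.33·(-1.390877) = -2.912178
p(1.99) ≈ -2.9122

-2.9122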